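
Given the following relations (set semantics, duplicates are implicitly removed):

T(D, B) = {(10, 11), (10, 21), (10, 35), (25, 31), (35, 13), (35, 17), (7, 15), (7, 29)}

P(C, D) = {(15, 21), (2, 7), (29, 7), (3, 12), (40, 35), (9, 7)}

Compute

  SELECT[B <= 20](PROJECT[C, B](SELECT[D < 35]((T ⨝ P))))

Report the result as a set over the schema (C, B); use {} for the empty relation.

{(2, 15), (29, 15), (9, 15)}

Natural join on D: {(35, 13, 40), (35, 17, 40), (7, 15, 2), (7, 15, 29), (7, 15, 9), (7, 29, 2), (7, 29, 29), (7, 29, 9)}
Filtering on D < 35 leaves {(7, 15, 2), (7, 15, 29), (7, 15, 9), (7, 29, 2), (7, 29, 29), (7, 29, 9)}.
π[C, B]: project onto (C, B) → {(2, 15), (2, 29), (29, 15), (29, 29), (9, 15), (9, 29)}
Filtering on B <= 20 leaves {(2, 15), (29, 15), (9, 15)}.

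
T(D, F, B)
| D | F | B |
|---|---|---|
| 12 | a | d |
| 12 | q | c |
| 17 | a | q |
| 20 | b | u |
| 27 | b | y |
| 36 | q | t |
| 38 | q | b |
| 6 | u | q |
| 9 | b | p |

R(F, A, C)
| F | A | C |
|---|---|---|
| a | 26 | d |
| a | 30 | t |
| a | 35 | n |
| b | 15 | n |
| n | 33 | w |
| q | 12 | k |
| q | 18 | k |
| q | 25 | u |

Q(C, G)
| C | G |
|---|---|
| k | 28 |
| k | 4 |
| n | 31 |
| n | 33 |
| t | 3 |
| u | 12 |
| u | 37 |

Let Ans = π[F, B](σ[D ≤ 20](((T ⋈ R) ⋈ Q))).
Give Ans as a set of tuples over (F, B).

{(a, d), (a, q), (b, p), (b, u), (q, c)}

Natural join on F: {(12, a, d, 26, d), (12, a, d, 30, t), (12, a, d, 35, n), (12, q, c, 12, k), (12, q, c, 18, k), (12, q, c, 25, u), (17, a, q, 26, d), (17, a, q, 30, t), (17, a, q, 35, n), (20, b, u, 15, n), (27, b, y, 15, n), (36, q, t, 12, k), (36, q, t, 18, k), (36, q, t, 25, u), (38, q, b, 12, k), (38, q, b, 18, k), (38, q, b, 25, u), (9, b, p, 15, n)}
Natural join on C: {(12, a, d, 30, t, 3), (12, a, d, 35, n, 31), (12, a, d, 35, n, 33), (12, q, c, 12, k, 28), (12, q, c, 12, k, 4), (12, q, c, 18, k, 28), (12, q, c, 18, k, 4), (12, q, c, 25, u, 12), (12, q, c, 25, u, 37), (17, a, q, 30, t, 3), (17, a, q, 35, n, 31), (17, a, q, 35, n, 33), (20, b, u, 15, n, 31), (20, b, u, 15, n, 33), (27, b, y, 15, n, 31), (27, b, y, 15, n, 33), (36, q, t, 12, k, 28), (36, q, t, 12, k, 4), (36, q, t, 18, k, 28), (36, q, t, 18, k, 4), (36, q, t, 25, u, 12), (36, q, t, 25, u, 37), (38, q, b, 12, k, 28), (38, q, b, 12, k, 4), (38, q, b, 18, k, 28), (38, q, b, 18, k, 4), (38, q, b, 25, u, 12), (38, q, b, 25, u, 37), (9, b, p, 15, n, 31), (9, b, p, 15, n, 33)}
σ[D ≤ 20]: keep tuples satisfying D ≤ 20 → {(12, a, d, 30, t, 3), (12, a, d, 35, n, 31), (12, a, d, 35, n, 33), (12, q, c, 12, k, 28), (12, q, c, 12, k, 4), (12, q, c, 18, k, 28), (12, q, c, 18, k, 4), (12, q, c, 25, u, 12), (12, q, c, 25, u, 37), (17, a, q, 30, t, 3), (17, a, q, 35, n, 31), (17, a, q, 35, n, 33), (20, b, u, 15, n, 31), (20, b, u, 15, n, 33), (9, b, p, 15, n, 31), (9, b, p, 15, n, 33)}
Keep only column(s) F, B (11 duplicate(s) eliminated): {(a, d), (a, q), (b, p), (b, u), (q, c)}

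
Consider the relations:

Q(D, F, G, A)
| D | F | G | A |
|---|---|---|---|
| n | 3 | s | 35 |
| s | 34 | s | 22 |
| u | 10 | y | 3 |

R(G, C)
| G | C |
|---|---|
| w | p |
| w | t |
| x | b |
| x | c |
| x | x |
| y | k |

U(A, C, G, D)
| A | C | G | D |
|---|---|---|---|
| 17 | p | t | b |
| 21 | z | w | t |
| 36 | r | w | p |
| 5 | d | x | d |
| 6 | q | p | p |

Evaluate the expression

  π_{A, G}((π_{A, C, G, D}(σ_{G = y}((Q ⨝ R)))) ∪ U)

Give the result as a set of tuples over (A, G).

Joining Q and R on G yields {(u, 10, y, 3, k)}.
Selection G = y: {(u, 10, y, 3, k)}
Keep only column(s) A, C, G, D: {(3, k, y, u)}
Union: {(3, k, y, u)} with {(17, p, t, b), (21, z, w, t), (36, r, w, p), (5, d, x, d), (6, q, p, p)} → {(17, p, t, b), (21, z, w, t), (3, k, y, u), (36, r, w, p), (5, d, x, d), (6, q, p, p)}
Keep only column(s) A, G: {(17, t), (21, w), (3, y), (36, w), (5, x), (6, p)}

{(17, t), (21, w), (3, y), (36, w), (5, x), (6, p)}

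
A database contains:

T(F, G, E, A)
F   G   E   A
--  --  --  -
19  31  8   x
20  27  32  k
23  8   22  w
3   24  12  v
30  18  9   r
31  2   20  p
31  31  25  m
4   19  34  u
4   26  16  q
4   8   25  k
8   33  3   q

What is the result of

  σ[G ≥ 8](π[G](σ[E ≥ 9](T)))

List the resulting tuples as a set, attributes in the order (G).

{18, 19, 24, 26, 27, 31, 8}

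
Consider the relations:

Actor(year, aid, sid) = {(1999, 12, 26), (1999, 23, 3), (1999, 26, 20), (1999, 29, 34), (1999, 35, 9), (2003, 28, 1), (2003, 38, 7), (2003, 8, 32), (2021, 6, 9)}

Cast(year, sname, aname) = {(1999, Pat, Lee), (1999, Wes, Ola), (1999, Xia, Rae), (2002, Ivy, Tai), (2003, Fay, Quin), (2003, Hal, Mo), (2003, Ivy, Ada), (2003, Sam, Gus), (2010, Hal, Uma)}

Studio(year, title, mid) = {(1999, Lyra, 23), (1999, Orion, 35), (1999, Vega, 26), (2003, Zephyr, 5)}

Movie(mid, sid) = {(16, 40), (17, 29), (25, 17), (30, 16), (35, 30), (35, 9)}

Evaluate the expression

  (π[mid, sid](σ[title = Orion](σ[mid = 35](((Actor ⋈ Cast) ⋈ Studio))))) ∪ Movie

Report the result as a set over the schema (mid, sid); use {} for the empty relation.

Natural join on year: {(1999, 12, 26, Pat, Lee), (1999, 12, 26, Wes, Ola), (1999, 12, 26, Xia, Rae), (1999, 23, 3, Pat, Lee), (1999, 23, 3, Wes, Ola), (1999, 23, 3, Xia, Rae), (1999, 26, 20, Pat, Lee), (1999, 26, 20, Wes, Ola), (1999, 26, 20, Xia, Rae), (1999, 29, 34, Pat, Lee), (1999, 29, 34, Wes, Ola), (1999, 29, 34, Xia, Rae), (1999, 35, 9, Pat, Lee), (1999, 35, 9, Wes, Ola), (1999, 35, 9, Xia, Rae), (2003, 28, 1, Fay, Quin), (2003, 28, 1, Hal, Mo), (2003, 28, 1, Ivy, Ada), (2003, 28, 1, Sam, Gus), (2003, 38, 7, Fay, Quin), (2003, 38, 7, Hal, Mo), (2003, 38, 7, Ivy, Ada), (2003, 38, 7, Sam, Gus), (2003, 8, 32, Fay, Quin), (2003, 8, 32, Hal, Mo), (2003, 8, 32, Ivy, Ada), (2003, 8, 32, Sam, Gus)}
Natural join on year: {(1999, 12, 26, Pat, Lee, Lyra, 23), (1999, 12, 26, Pat, Lee, Orion, 35), (1999, 12, 26, Pat, Lee, Vega, 26), (1999, 12, 26, Wes, Ola, Lyra, 23), (1999, 12, 26, Wes, Ola, Orion, 35), (1999, 12, 26, Wes, Ola, Vega, 26), (1999, 12, 26, Xia, Rae, Lyra, 23), (1999, 12, 26, Xia, Rae, Orion, 35), (1999, 12, 26, Xia, Rae, Vega, 26), (1999, 23, 3, Pat, Lee, Lyra, 23), (1999, 23, 3, Pat, Lee, Orion, 35), (1999, 23, 3, Pat, Lee, Vega, 26), (1999, 23, 3, Wes, Ola, Lyra, 23), (1999, 23, 3, Wes, Ola, Orion, 35), (1999, 23, 3, Wes, Ola, Vega, 26), (1999, 23, 3, Xia, Rae, Lyra, 23), (1999, 23, 3, Xia, Rae, Orion, 35), (1999, 23, 3, Xia, Rae, Vega, 26), (1999, 26, 20, Pat, Lee, Lyra, 23), (1999, 26, 20, Pat, Lee, Orion, 35), (1999, 26, 20, Pat, Lee, Vega, 26), (1999, 26, 20, Wes, Ola, Lyra, 23), (1999, 26, 20, Wes, Ola, Orion, 35), (1999, 26, 20, Wes, Ola, Vega, 26), (1999, 26, 20, Xia, Rae, Lyra, 23), (1999, 26, 20, Xia, Rae, Orion, 35), (1999, 26, 20, Xia, Rae, Vega, 26), (1999, 29, 34, Pat, Lee, Lyra, 23), (1999, 29, 34, Pat, Lee, Orion, 35), (1999, 29, 34, Pat, Lee, Vega, 26), (1999, 29, 34, Wes, Ola, Lyra, 23), (1999, 29, 34, Wes, Ola, Orion, 35), (1999, 29, 34, Wes, Ola, Vega, 26), (1999, 29, 34, Xia, Rae, Lyra, 23), (1999, 29, 34, Xia, Rae, Orion, 35), (1999, 29, 34, Xia, Rae, Vega, 26), (1999, 35, 9, Pat, Lee, Lyra, 23), (1999, 35, 9, Pat, Lee, Orion, 35), (1999, 35, 9, Pat, Lee, Vega, 26), (1999, 35, 9, Wes, Ola, Lyra, 23), (1999, 35, 9, Wes, Ola, Orion, 35), (1999, 35, 9, Wes, Ola, Vega, 26), (1999, 35, 9, Xia, Rae, Lyra, 23), (1999, 35, 9, Xia, Rae, Orion, 35), (1999, 35, 9, Xia, Rae, Vega, 26), (2003, 28, 1, Fay, Quin, Zephyr, 5), (2003, 28, 1, Hal, Mo, Zephyr, 5), (2003, 28, 1, Ivy, Ada, Zephyr, 5), (2003, 28, 1, Sam, Gus, Zephyr, 5), (2003, 38, 7, Fay, Quin, Zephyr, 5), (2003, 38, 7, Hal, Mo, Zephyr, 5), (2003, 38, 7, Ivy, Ada, Zephyr, 5), (2003, 38, 7, Sam, Gus, Zephyr, 5), (2003, 8, 32, Fay, Quin, Zephyr, 5), (2003, 8, 32, Hal, Mo, Zephyr, 5), (2003, 8, 32, Ivy, Ada, Zephyr, 5), (2003, 8, 32, Sam, Gus, Zephyr, 5)}
Apply σ_{mid = 35}; surviving tuples: {(1999, 12, 26, Pat, Lee, Orion, 35), (1999, 12, 26, Wes, Ola, Orion, 35), (1999, 12, 26, Xia, Rae, Orion, 35), (1999, 23, 3, Pat, Lee, Orion, 35), (1999, 23, 3, Wes, Ola, Orion, 35), (1999, 23, 3, Xia, Rae, Orion, 35), (1999, 26, 20, Pat, Lee, Orion, 35), (1999, 26, 20, Wes, Ola, Orion, 35), (1999, 26, 20, Xia, Rae, Orion, 35), (1999, 29, 34, Pat, Lee, Orion, 35), (1999, 29, 34, Wes, Ola, Orion, 35), (1999, 29, 34, Xia, Rae, Orion, 35), (1999, 35, 9, Pat, Lee, Orion, 35), (1999, 35, 9, Wes, Ola, Orion, 35), (1999, 35, 9, Xia, Rae, Orion, 35)}
Apply σ_{title = Orion}; surviving tuples: {(1999, 12, 26, Pat, Lee, Orion, 35), (1999, 12, 26, Wes, Ola, Orion, 35), (1999, 12, 26, Xia, Rae, Orion, 35), (1999, 23, 3, Pat, Lee, Orion, 35), (1999, 23, 3, Wes, Ola, Orion, 35), (1999, 23, 3, Xia, Rae, Orion, 35), (1999, 26, 20, Pat, Lee, Orion, 35), (1999, 26, 20, Wes, Ola, Orion, 35), (1999, 26, 20, Xia, Rae, Orion, 35), (1999, 29, 34, Pat, Lee, Orion, 35), (1999, 29, 34, Wes, Ola, Orion, 35), (1999, 29, 34, Xia, Rae, Orion, 35), (1999, 35, 9, Pat, Lee, Orion, 35), (1999, 35, 9, Wes, Ola, Orion, 35), (1999, 35, 9, Xia, Rae, Orion, 35)}
π_{mid, sid} gives {(35, 20), (35, 26), (35, 3), (35, 34), (35, 9)} (10 duplicate(s) eliminated).
Set union of the two operands is {(16, 40), (17, 29), (25, 17), (30, 16), (35, 20), (35, 26), (35, 3), (35, 30), (35, 34), (35, 9)}.

{(16, 40), (17, 29), (25, 17), (30, 16), (35, 20), (35, 26), (35, 3), (35, 30), (35, 34), (35, 9)}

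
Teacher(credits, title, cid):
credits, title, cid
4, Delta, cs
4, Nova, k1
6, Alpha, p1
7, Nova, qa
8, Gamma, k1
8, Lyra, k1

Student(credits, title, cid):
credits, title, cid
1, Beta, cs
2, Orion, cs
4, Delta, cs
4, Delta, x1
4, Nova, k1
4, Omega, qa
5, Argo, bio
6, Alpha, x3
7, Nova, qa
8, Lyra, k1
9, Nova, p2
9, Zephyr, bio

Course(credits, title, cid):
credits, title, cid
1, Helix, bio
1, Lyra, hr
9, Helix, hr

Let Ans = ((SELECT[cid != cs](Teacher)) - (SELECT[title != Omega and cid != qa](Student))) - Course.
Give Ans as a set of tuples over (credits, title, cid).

Filtering on cid != cs leaves {(4, Nova, k1), (6, Alpha, p1), (7, Nova, qa), (8, Gamma, k1), (8, Lyra, k1)}.
Filtering on title != Omega and cid != qa leaves {(1, Beta, cs), (2, Orion, cs), (4, Delta, cs), (4, Delta, x1), (4, Nova, k1), (5, Argo, bio), (6, Alpha, x3), (8, Lyra, k1), (9, Nova, p2), (9, Zephyr, bio)}.
Taking the difference: {(6, Alpha, p1), (7, Nova, qa), (8, Gamma, k1)}
Taking the difference: {(6, Alpha, p1), (7, Nova, qa), (8, Gamma, k1)}

{(6, Alpha, p1), (7, Nova, qa), (8, Gamma, k1)}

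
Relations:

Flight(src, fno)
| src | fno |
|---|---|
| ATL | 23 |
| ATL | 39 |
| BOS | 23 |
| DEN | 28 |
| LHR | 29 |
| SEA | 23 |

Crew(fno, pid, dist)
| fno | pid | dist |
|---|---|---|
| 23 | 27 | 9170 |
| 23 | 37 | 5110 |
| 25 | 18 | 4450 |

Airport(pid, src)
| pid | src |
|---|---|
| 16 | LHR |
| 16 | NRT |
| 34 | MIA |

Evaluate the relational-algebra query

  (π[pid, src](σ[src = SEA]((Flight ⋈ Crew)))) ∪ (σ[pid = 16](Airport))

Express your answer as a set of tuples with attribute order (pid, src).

{(16, LHR), (16, NRT), (27, SEA), (37, SEA)}

Natural join on fno: {(ATL, 23, 27, 9170), (ATL, 23, 37, 5110), (BOS, 23, 27, 9170), (BOS, 23, 37, 5110), (SEA, 23, 27, 9170), (SEA, 23, 37, 5110)}
σ[src = SEA]: keep tuples satisfying src = SEA → {(SEA, 23, 27, 9170), (SEA, 23, 37, 5110)}
Keep only column(s) pid, src: {(27, SEA), (37, SEA)}
σ[pid = 16]: keep tuples satisfying pid = 16 → {(16, LHR), (16, NRT)}
Set union of the two operands is {(16, LHR), (16, NRT), (27, SEA), (37, SEA)}.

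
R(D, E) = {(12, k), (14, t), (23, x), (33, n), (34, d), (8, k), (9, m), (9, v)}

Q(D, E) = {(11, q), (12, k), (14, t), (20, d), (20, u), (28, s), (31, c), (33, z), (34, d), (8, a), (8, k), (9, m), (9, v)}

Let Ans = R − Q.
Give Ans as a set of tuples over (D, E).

{(23, x), (33, n)}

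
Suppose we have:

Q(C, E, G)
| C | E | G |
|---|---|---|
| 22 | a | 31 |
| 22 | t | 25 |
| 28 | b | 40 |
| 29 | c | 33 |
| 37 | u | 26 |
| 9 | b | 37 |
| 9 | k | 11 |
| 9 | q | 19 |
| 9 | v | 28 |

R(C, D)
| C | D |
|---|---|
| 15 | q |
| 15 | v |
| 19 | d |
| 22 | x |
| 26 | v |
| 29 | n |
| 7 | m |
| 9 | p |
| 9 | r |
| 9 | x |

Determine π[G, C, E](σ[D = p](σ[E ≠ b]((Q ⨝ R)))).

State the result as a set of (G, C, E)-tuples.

Q ⋈ R (natural join on C): {(22, a, 31, x), (22, t, 25, x), (29, c, 33, n), (9, b, 37, p), (9, b, 37, r), (9, b, 37, x), (9, k, 11, p), (9, k, 11, r), (9, k, 11, x), (9, q, 19, p), (9, q, 19, r), (9, q, 19, x), (9, v, 28, p), (9, v, 28, r), (9, v, 28, x)}
Filtering on E ≠ b leaves {(22, a, 31, x), (22, t, 25, x), (29, c, 33, n), (9, k, 11, p), (9, k, 11, r), (9, k, 11, x), (9, q, 19, p), (9, q, 19, r), (9, q, 19, x), (9, v, 28, p), (9, v, 28, r), (9, v, 28, x)}.
Filtering on D = p leaves {(9, k, 11, p), (9, q, 19, p), (9, v, 28, p)}.
π_{G, C, E} gives {(11, 9, k), (19, 9, q), (28, 9, v)}.

{(11, 9, k), (19, 9, q), (28, 9, v)}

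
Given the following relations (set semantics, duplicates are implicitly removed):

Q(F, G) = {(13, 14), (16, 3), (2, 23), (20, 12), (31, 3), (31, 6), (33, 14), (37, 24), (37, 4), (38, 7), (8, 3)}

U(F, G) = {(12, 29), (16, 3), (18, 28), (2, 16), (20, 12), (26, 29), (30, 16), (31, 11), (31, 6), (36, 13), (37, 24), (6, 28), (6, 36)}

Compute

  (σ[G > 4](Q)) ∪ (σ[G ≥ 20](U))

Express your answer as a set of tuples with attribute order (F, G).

σ[G > 4]: keep tuples satisfying G > 4 → {(13, 14), (2, 23), (20, 12), (31, 6), (33, 14), (37, 24), (38, 7)}
σ[G ≥ 20]: keep tuples satisfying G ≥ 20 → {(12, 29), (18, 28), (26, 29), (37, 24), (6, 28), (6, 36)}
Set union of the two operands is {(12, 29), (13, 14), (18, 28), (2, 23), (20, 12), (26, 29), (31, 6), (33, 14), (37, 24), (38, 7), (6, 28), (6, 36)}.

{(12, 29), (13, 14), (18, 28), (2, 23), (20, 12), (26, 29), (31, 6), (33, 14), (37, 24), (38, 7), (6, 28), (6, 36)}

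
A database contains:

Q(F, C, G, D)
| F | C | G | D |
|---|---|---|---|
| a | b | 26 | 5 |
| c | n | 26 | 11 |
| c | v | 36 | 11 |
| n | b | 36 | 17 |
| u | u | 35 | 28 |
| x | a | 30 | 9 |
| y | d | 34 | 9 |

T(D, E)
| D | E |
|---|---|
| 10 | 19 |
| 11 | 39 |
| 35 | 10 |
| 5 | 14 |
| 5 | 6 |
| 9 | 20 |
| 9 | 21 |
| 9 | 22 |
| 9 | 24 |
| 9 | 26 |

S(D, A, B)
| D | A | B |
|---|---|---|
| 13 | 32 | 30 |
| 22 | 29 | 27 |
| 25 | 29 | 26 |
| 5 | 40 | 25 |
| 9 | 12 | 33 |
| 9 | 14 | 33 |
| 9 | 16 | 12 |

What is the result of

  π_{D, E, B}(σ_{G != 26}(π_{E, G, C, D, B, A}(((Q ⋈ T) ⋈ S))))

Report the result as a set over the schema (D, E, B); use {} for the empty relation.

Natural join on D: {(a, b, 26, 5, 14), (a, b, 26, 5, 6), (c, n, 26, 11, 39), (c, v, 36, 11, 39), (x, a, 30, 9, 20), (x, a, 30, 9, 21), (x, a, 30, 9, 22), (x, a, 30, 9, 24), (x, a, 30, 9, 26), (y, d, 34, 9, 20), (y, d, 34, 9, 21), (y, d, 34, 9, 22), (y, d, 34, 9, 24), (y, d, 34, 9, 26)}
Natural join on D: {(a, b, 26, 5, 14, 40, 25), (a, b, 26, 5, 6, 40, 25), (x, a, 30, 9, 20, 12, 33), (x, a, 30, 9, 20, 14, 33), (x, a, 30, 9, 20, 16, 12), (x, a, 30, 9, 21, 12, 33), (x, a, 30, 9, 21, 14, 33), (x, a, 30, 9, 21, 16, 12), (x, a, 30, 9, 22, 12, 33), (x, a, 30, 9, 22, 14, 33), (x, a, 30, 9, 22, 16, 12), (x, a, 30, 9, 24, 12, 33), (x, a, 30, 9, 24, 14, 33), (x, a, 30, 9, 24, 16, 12), (x, a, 30, 9, 26, 12, 33), (x, a, 30, 9, 26, 14, 33), (x, a, 30, 9, 26, 16, 12), (y, d, 34, 9, 20, 12, 33), (y, d, 34, 9, 20, 14, 33), (y, d, 34, 9, 20, 16, 12), (y, d, 34, 9, 21, 12, 33), (y, d, 34, 9, 21, 14, 33), (y, d, 34, 9, 21, 16, 12), (y, d, 34, 9, 22, 12, 33), (y, d, 34, 9, 22, 14, 33), (y, d, 34, 9, 22, 16, 12), (y, d, 34, 9, 24, 12, 33), (y, d, 34, 9, 24, 14, 33), (y, d, 34, 9, 24, 16, 12), (y, d, 34, 9, 26, 12, 33), (y, d, 34, 9, 26, 14, 33), (y, d, 34, 9, 26, 16, 12)}
π[E, G, C, D, B, A]: project onto (E, G, C, D, B, A) → {(14, 26, b, 5, 25, 40), (20, 30, a, 9, 12, 16), (20, 30, a, 9, 33, 12), (20, 30, a, 9, 33, 14), (20, 34, d, 9, 12, 16), (20, 34, d, 9, 33, 12), (20, 34, d, 9, 33, 14), (21, 30, a, 9, 12, 16), (21, 30, a, 9, 33, 12), (21, 30, a, 9, 33, 14), (21, 34, d, 9, 12, 16), (21, 34, d, 9, 33, 12), (21, 34, d, 9, 33, 14), (22, 30, a, 9, 12, 16), (22, 30, a, 9, 33, 12), (22, 30, a, 9, 33, 14), (22, 34, d, 9, 12, 16), (22, 34, d, 9, 33, 12), (22, 34, d, 9, 33, 14), (24, 30, a, 9, 12, 16), (24, 30, a, 9, 33, 12), (24, 30, a, 9, 33, 14), (24, 34, d, 9, 12, 16), (24, 34, d, 9, 33, 12), (24, 34, d, 9, 33, 14), (26, 30, a, 9, 12, 16), (26, 30, a, 9, 33, 12), (26, 30, a, 9, 33, 14), (26, 34, d, 9, 12, 16), (26, 34, d, 9, 33, 12), (26, 34, d, 9, 33, 14), (6, 26, b, 5, 25, 40)}
Selection G != 26: {(20, 30, a, 9, 12, 16), (20, 30, a, 9, 33, 12), (20, 30, a, 9, 33, 14), (20, 34, d, 9, 12, 16), (20, 34, d, 9, 33, 12), (20, 34, d, 9, 33, 14), (21, 30, a, 9, 12, 16), (21, 30, a, 9, 33, 12), (21, 30, a, 9, 33, 14), (21, 34, d, 9, 12, 16), (21, 34, d, 9, 33, 12), (21, 34, d, 9, 33, 14), (22, 30, a, 9, 12, 16), (22, 30, a, 9, 33, 12), (22, 30, a, 9, 33, 14), (22, 34, d, 9, 12, 16), (22, 34, d, 9, 33, 12), (22, 34, d, 9, 33, 14), (24, 30, a, 9, 12, 16), (24, 30, a, 9, 33, 12), (24, 30, a, 9, 33, 14), (24, 34, d, 9, 12, 16), (24, 34, d, 9, 33, 12), (24, 34, d, 9, 33, 14), (26, 30, a, 9, 12, 16), (26, 30, a, 9, 33, 12), (26, 30, a, 9, 33, 14), (26, 34, d, 9, 12, 16), (26, 34, d, 9, 33, 12), (26, 34, d, 9, 33, 14)}
π[D, E, B]: project onto (D, E, B) (20 duplicate(s) eliminated) → {(9, 20, 12), (9, 20, 33), (9, 21, 12), (9, 21, 33), (9, 22, 12), (9, 22, 33), (9, 24, 12), (9, 24, 33), (9, 26, 12), (9, 26, 33)}

{(9, 20, 12), (9, 20, 33), (9, 21, 12), (9, 21, 33), (9, 22, 12), (9, 22, 33), (9, 24, 12), (9, 24, 33), (9, 26, 12), (9, 26, 33)}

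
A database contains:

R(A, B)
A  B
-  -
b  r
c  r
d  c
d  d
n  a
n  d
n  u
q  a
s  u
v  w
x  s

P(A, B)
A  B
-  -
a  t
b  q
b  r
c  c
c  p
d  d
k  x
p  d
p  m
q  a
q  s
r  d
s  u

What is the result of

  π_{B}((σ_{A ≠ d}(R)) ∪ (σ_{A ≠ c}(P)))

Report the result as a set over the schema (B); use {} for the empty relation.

{a, d, m, q, r, s, t, u, w, x}

Apply σ_{A ≠ d}; surviving tuples: {(b, r), (c, r), (n, a), (n, d), (n, u), (q, a), (s, u), (v, w), (x, s)}
Apply σ_{A ≠ c}; surviving tuples: {(a, t), (b, q), (b, r), (d, d), (k, x), (p, d), (p, m), (q, a), (q, s), (r, d), (s, u)}
Union: {(b, r), (c, r), (n, a), (n, d), (n, u), (q, a), (s, u), (v, w), (x, s)} with {(a, t), (b, q), (b, r), (d, d), (k, x), (p, d), (p, m), (q, a), (q, s), (r, d), (s, u)} → {(a, t), (b, q), (b, r), (c, r), (d, d), (k, x), (n, a), (n, d), (n, u), (p, d), (p, m), (q, a), (q, s), (r, d), (s, u), (v, w), (x, s)}
π_{B} gives {a, d, m, q, r, s, t, u, w, x} (7 duplicate(s) eliminated).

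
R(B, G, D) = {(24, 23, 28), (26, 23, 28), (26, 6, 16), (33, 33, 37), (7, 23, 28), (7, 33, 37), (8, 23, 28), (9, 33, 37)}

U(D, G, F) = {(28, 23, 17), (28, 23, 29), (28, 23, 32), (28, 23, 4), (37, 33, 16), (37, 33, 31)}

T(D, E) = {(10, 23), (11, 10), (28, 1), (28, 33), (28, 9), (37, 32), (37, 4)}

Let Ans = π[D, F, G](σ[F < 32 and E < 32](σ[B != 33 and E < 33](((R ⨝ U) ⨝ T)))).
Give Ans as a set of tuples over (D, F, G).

{(28, 17, 23), (28, 29, 23), (28, 4, 23), (37, 16, 33), (37, 31, 33)}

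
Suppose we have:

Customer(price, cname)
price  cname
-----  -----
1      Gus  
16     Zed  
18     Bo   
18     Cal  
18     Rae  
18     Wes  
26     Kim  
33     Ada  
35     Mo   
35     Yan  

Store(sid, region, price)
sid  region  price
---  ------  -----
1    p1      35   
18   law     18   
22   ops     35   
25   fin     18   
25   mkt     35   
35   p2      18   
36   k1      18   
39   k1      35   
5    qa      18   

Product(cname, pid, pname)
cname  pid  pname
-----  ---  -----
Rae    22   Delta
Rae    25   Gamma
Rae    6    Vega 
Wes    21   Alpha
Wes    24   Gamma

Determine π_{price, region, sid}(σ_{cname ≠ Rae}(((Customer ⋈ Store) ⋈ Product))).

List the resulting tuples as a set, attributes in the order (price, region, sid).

{(18, fin, 25), (18, k1, 36), (18, law, 18), (18, p2, 35), (18, qa, 5)}

Joining Customer and Store on price yields {(18, Bo, 18, law), (18, Bo, 25, fin), (18, Bo, 35, p2), (18, Bo, 36, k1), (18, Bo, 5, qa), (18, Cal, 18, law), (18, Cal, 25, fin), (18, Cal, 35, p2), (18, Cal, 36, k1), (18, Cal, 5, qa), (18, Rae, 18, law), (18, Rae, 25, fin), (18, Rae, 35, p2), (18, Rae, 36, k1), (18, Rae, 5, qa), (18, Wes, 18, law), (18, Wes, 25, fin), (18, Wes, 35, p2), (18, Wes, 36, k1), (18, Wes, 5, qa), (35, Mo, 1, p1), (35, Mo, 22, ops), (35, Mo, 25, mkt), (35, Mo, 39, k1), (35, Yan, 1, p1), (35, Yan, 22, ops), (35, Yan, 25, mkt), (35, Yan, 39, k1)}.
Joining (Customer ⋈ Store) and Product on cname yields {(18, Rae, 18, law, 22, Delta), (18, Rae, 18, law, 25, Gamma), (18, Rae, 18, law, 6, Vega), (18, Rae, 25, fin, 22, Delta), (18, Rae, 25, fin, 25, Gamma), (18, Rae, 25, fin, 6, Vega), (18, Rae, 35, p2, 22, Delta), (18, Rae, 35, p2, 25, Gamma), (18, Rae, 35, p2, 6, Vega), (18, Rae, 36, k1, 22, Delta), (18, Rae, 36, k1, 25, Gamma), (18, Rae, 36, k1, 6, Vega), (18, Rae, 5, qa, 22, Delta), (18, Rae, 5, qa, 25, Gamma), (18, Rae, 5, qa, 6, Vega), (18, Wes, 18, law, 21, Alpha), (18, Wes, 18, law, 24, Gamma), (18, Wes, 25, fin, 21, Alpha), (18, Wes, 25, fin, 24, Gamma), (18, Wes, 35, p2, 21, Alpha), (18, Wes, 35, p2, 24, Gamma), (18, Wes, 36, k1, 21, Alpha), (18, Wes, 36, k1, 24, Gamma), (18, Wes, 5, qa, 21, Alpha), (18, Wes, 5, qa, 24, Gamma)}.
Selection cname ≠ Rae: {(18, Wes, 18, law, 21, Alpha), (18, Wes, 18, law, 24, Gamma), (18, Wes, 25, fin, 21, Alpha), (18, Wes, 25, fin, 24, Gamma), (18, Wes, 35, p2, 21, Alpha), (18, Wes, 35, p2, 24, Gamma), (18, Wes, 36, k1, 21, Alpha), (18, Wes, 36, k1, 24, Gamma), (18, Wes, 5, qa, 21, Alpha), (18, Wes, 5, qa, 24, Gamma)}
Projecting to price, region, sid (5 duplicate(s) eliminated): {(18, fin, 25), (18, k1, 36), (18, law, 18), (18, p2, 35), (18, qa, 5)}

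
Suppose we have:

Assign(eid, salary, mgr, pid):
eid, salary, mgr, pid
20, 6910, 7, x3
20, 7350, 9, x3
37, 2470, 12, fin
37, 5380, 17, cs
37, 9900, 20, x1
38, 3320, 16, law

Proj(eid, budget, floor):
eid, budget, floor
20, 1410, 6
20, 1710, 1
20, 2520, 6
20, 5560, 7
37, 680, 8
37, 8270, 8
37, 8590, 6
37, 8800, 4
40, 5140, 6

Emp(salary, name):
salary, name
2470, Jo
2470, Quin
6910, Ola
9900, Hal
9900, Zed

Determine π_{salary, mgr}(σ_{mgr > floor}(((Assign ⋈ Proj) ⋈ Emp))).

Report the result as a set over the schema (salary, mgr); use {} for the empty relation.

Natural join on eid: {(20, 6910, 7, x3, 1410, 6), (20, 6910, 7, x3, 1710, 1), (20, 6910, 7, x3, 2520, 6), (20, 6910, 7, x3, 5560, 7), (20, 7350, 9, x3, 1410, 6), (20, 7350, 9, x3, 1710, 1), (20, 7350, 9, x3, 2520, 6), (20, 7350, 9, x3, 5560, 7), (37, 2470, 12, fin, 680, 8), (37, 2470, 12, fin, 8270, 8), (37, 2470, 12, fin, 8590, 6), (37, 2470, 12, fin, 8800, 4), (37, 5380, 17, cs, 680, 8), (37, 5380, 17, cs, 8270, 8), (37, 5380, 17, cs, 8590, 6), (37, 5380, 17, cs, 8800, 4), (37, 9900, 20, x1, 680, 8), (37, 9900, 20, x1, 8270, 8), (37, 9900, 20, x1, 8590, 6), (37, 9900, 20, x1, 8800, 4)}
Natural join on salary: {(20, 6910, 7, x3, 1410, 6, Ola), (20, 6910, 7, x3, 1710, 1, Ola), (20, 6910, 7, x3, 2520, 6, Ola), (20, 6910, 7, x3, 5560, 7, Ola), (37, 2470, 12, fin, 680, 8, Jo), (37, 2470, 12, fin, 680, 8, Quin), (37, 2470, 12, fin, 8270, 8, Jo), (37, 2470, 12, fin, 8270, 8, Quin), (37, 2470, 12, fin, 8590, 6, Jo), (37, 2470, 12, fin, 8590, 6, Quin), (37, 2470, 12, fin, 8800, 4, Jo), (37, 2470, 12, fin, 8800, 4, Quin), (37, 9900, 20, x1, 680, 8, Hal), (37, 9900, 20, x1, 680, 8, Zed), (37, 9900, 20, x1, 8270, 8, Hal), (37, 9900, 20, x1, 8270, 8, Zed), (37, 9900, 20, x1, 8590, 6, Hal), (37, 9900, 20, x1, 8590, 6, Zed), (37, 9900, 20, x1, 8800, 4, Hal), (37, 9900, 20, x1, 8800, 4, Zed)}
Filtering on mgr > floor leaves {(20, 6910, 7, x3, 1410, 6, Ola), (20, 6910, 7, x3, 1710, 1, Ola), (20, 6910, 7, x3, 2520, 6, Ola), (37, 2470, 12, fin, 680, 8, Jo), (37, 2470, 12, fin, 680, 8, Quin), (37, 2470, 12, fin, 8270, 8, Jo), (37, 2470, 12, fin, 8270, 8, Quin), (37, 2470, 12, fin, 8590, 6, Jo), (37, 2470, 12, fin, 8590, 6, Quin), (37, 2470, 12, fin, 8800, 4, Jo), (37, 2470, 12, fin, 8800, 4, Quin), (37, 9900, 20, x1, 680, 8, Hal), (37, 9900, 20, x1, 680, 8, Zed), (37, 9900, 20, x1, 8270, 8, Hal), (37, 9900, 20, x1, 8270, 8, Zed), (37, 9900, 20, x1, 8590, 6, Hal), (37, 9900, 20, x1, 8590, 6, Zed), (37, 9900, 20, x1, 8800, 4, Hal), (37, 9900, 20, x1, 8800, 4, Zed)}.
π[salary, mgr]: project onto (salary, mgr) (16 duplicate(s) eliminated) → {(2470, 12), (6910, 7), (9900, 20)}

{(2470, 12), (6910, 7), (9900, 20)}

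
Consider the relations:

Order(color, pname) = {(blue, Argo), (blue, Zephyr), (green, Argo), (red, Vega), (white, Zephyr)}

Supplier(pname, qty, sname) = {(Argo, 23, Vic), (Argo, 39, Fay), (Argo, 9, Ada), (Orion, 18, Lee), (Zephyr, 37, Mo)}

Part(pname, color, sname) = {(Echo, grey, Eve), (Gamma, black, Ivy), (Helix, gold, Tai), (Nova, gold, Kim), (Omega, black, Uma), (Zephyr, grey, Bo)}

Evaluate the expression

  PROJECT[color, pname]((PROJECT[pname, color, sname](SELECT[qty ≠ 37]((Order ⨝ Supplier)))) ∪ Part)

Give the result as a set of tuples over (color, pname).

{(black, Gamma), (black, Omega), (blue, Argo), (gold, Helix), (gold, Nova), (green, Argo), (grey, Echo), (grey, Zephyr)}

Order ⋈ Supplier (natural join on pname): {(blue, Argo, 23, Vic), (blue, Argo, 39, Fay), (blue, Argo, 9, Ada), (blue, Zephyr, 37, Mo), (green, Argo, 23, Vic), (green, Argo, 39, Fay), (green, Argo, 9, Ada), (white, Zephyr, 37, Mo)}
σ[qty ≠ 37]: keep tuples satisfying qty ≠ 37 → {(blue, Argo, 23, Vic), (blue, Argo, 39, Fay), (blue, Argo, 9, Ada), (green, Argo, 23, Vic), (green, Argo, 39, Fay), (green, Argo, 9, Ada)}
π[pname, color, sname]: project onto (pname, color, sname) → {(Argo, blue, Ada), (Argo, blue, Fay), (Argo, blue, Vic), (Argo, green, Ada), (Argo, green, Fay), (Argo, green, Vic)}
Set union of the two operands is {(Argo, blue, Ada), (Argo, blue, Fay), (Argo, blue, Vic), (Argo, green, Ada), (Argo, green, Fay), (Argo, green, Vic), (Echo, grey, Eve), (Gamma, black, Ivy), (Helix, gold, Tai), (Nova, gold, Kim), (Omega, black, Uma), (Zephyr, grey, Bo)}.
π[color, pname]: project onto (color, pname) (4 duplicate(s) eliminated) → {(black, Gamma), (black, Omega), (blue, Argo), (gold, Helix), (gold, Nova), (green, Argo), (grey, Echo), (grey, Zephyr)}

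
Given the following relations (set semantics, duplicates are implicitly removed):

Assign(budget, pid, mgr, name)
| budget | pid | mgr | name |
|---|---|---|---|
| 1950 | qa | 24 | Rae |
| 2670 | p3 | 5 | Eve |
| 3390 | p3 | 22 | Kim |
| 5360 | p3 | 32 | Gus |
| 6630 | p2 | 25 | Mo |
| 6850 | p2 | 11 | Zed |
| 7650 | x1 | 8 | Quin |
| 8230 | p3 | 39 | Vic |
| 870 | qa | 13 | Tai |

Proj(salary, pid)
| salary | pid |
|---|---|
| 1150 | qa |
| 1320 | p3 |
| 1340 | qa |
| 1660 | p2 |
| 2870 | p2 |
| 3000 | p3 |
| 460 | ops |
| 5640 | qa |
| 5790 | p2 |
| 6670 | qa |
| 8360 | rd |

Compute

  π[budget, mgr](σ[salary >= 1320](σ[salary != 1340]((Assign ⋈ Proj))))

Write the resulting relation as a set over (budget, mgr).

{(1950, 24), (2670, 5), (3390, 22), (5360, 32), (6630, 25), (6850, 11), (8230, 39), (870, 13)}

Assign ⋈ Proj (natural join on pid): {(1950, qa, 24, Rae, 1150), (1950, qa, 24, Rae, 1340), (1950, qa, 24, Rae, 5640), (1950, qa, 24, Rae, 6670), (2670, p3, 5, Eve, 1320), (2670, p3, 5, Eve, 3000), (3390, p3, 22, Kim, 1320), (3390, p3, 22, Kim, 3000), (5360, p3, 32, Gus, 1320), (5360, p3, 32, Gus, 3000), (6630, p2, 25, Mo, 1660), (6630, p2, 25, Mo, 2870), (6630, p2, 25, Mo, 5790), (6850, p2, 11, Zed, 1660), (6850, p2, 11, Zed, 2870), (6850, p2, 11, Zed, 5790), (8230, p3, 39, Vic, 1320), (8230, p3, 39, Vic, 3000), (870, qa, 13, Tai, 1150), (870, qa, 13, Tai, 1340), (870, qa, 13, Tai, 5640), (870, qa, 13, Tai, 6670)}
Apply σ_{salary != 1340}; surviving tuples: {(1950, qa, 24, Rae, 1150), (1950, qa, 24, Rae, 5640), (1950, qa, 24, Rae, 6670), (2670, p3, 5, Eve, 1320), (2670, p3, 5, Eve, 3000), (3390, p3, 22, Kim, 1320), (3390, p3, 22, Kim, 3000), (5360, p3, 32, Gus, 1320), (5360, p3, 32, Gus, 3000), (6630, p2, 25, Mo, 1660), (6630, p2, 25, Mo, 2870), (6630, p2, 25, Mo, 5790), (6850, p2, 11, Zed, 1660), (6850, p2, 11, Zed, 2870), (6850, p2, 11, Zed, 5790), (8230, p3, 39, Vic, 1320), (8230, p3, 39, Vic, 3000), (870, qa, 13, Tai, 1150), (870, qa, 13, Tai, 5640), (870, qa, 13, Tai, 6670)}
Apply σ_{salary >= 1320}; surviving tuples: {(1950, qa, 24, Rae, 5640), (1950, qa, 24, Rae, 6670), (2670, p3, 5, Eve, 1320), (2670, p3, 5, Eve, 3000), (3390, p3, 22, Kim, 1320), (3390, p3, 22, Kim, 3000), (5360, p3, 32, Gus, 1320), (5360, p3, 32, Gus, 3000), (6630, p2, 25, Mo, 1660), (6630, p2, 25, Mo, 2870), (6630, p2, 25, Mo, 5790), (6850, p2, 11, Zed, 1660), (6850, p2, 11, Zed, 2870), (6850, p2, 11, Zed, 5790), (8230, p3, 39, Vic, 1320), (8230, p3, 39, Vic, 3000), (870, qa, 13, Tai, 5640), (870, qa, 13, Tai, 6670)}
π_{budget, mgr} gives {(1950, 24), (2670, 5), (3390, 22), (5360, 32), (6630, 25), (6850, 11), (8230, 39), (870, 13)} (10 duplicate(s) eliminated).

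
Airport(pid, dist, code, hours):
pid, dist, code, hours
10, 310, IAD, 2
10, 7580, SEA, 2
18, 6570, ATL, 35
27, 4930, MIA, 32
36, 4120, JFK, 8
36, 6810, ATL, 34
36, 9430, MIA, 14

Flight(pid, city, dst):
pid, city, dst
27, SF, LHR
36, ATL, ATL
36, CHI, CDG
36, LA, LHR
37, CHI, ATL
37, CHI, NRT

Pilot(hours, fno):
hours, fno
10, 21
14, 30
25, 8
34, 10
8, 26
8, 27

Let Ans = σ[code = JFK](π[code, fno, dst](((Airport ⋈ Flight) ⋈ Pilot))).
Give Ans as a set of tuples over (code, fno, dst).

Natural join on pid: {(27, 4930, MIA, 32, SF, LHR), (36, 4120, JFK, 8, ATL, ATL), (36, 4120, JFK, 8, CHI, CDG), (36, 4120, JFK, 8, LA, LHR), (36, 6810, ATL, 34, ATL, ATL), (36, 6810, ATL, 34, CHI, CDG), (36, 6810, ATL, 34, LA, LHR), (36, 9430, MIA, 14, ATL, ATL), (36, 9430, MIA, 14, CHI, CDG), (36, 9430, MIA, 14, LA, LHR)}
Natural join on hours: {(36, 4120, JFK, 8, ATL, ATL, 26), (36, 4120, JFK, 8, ATL, ATL, 27), (36, 4120, JFK, 8, CHI, CDG, 26), (36, 4120, JFK, 8, CHI, CDG, 27), (36, 4120, JFK, 8, LA, LHR, 26), (36, 4120, JFK, 8, LA, LHR, 27), (36, 6810, ATL, 34, ATL, ATL, 10), (36, 6810, ATL, 34, CHI, CDG, 10), (36, 6810, ATL, 34, LA, LHR, 10), (36, 9430, MIA, 14, ATL, ATL, 30), (36, 9430, MIA, 14, CHI, CDG, 30), (36, 9430, MIA, 14, LA, LHR, 30)}
Keep only column(s) code, fno, dst: {(ATL, 10, ATL), (ATL, 10, CDG), (ATL, 10, LHR), (JFK, 26, ATL), (JFK, 26, CDG), (JFK, 26, LHR), (JFK, 27, ATL), (JFK, 27, CDG), (JFK, 27, LHR), (MIA, 30, ATL), (MIA, 30, CDG), (MIA, 30, LHR)}
Apply σ_{code = JFK}; surviving tuples: {(JFK, 26, ATL), (JFK, 26, CDG), (JFK, 26, LHR), (JFK, 27, ATL), (JFK, 27, CDG), (JFK, 27, LHR)}

{(JFK, 26, ATL), (JFK, 26, CDG), (JFK, 26, LHR), (JFK, 27, ATL), (JFK, 27, CDG), (JFK, 27, LHR)}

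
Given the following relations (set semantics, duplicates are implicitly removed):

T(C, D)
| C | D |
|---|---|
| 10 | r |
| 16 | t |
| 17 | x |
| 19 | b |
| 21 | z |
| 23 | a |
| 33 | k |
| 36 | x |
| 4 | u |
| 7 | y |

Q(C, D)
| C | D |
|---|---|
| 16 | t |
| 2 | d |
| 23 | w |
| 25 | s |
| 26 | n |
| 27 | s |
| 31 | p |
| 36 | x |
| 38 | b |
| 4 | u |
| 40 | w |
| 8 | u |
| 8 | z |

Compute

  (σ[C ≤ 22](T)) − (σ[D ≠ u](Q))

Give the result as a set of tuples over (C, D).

{(10, r), (17, x), (19, b), (21, z), (4, u), (7, y)}

Selection C ≤ 22: {(10, r), (16, t), (17, x), (19, b), (21, z), (4, u), (7, y)}
Selection D ≠ u: {(16, t), (2, d), (23, w), (25, s), (26, n), (27, s), (31, p), (36, x), (38, b), (40, w), (8, z)}
Set difference of the two operands is {(10, r), (17, x), (19, b), (21, z), (4, u), (7, y)}.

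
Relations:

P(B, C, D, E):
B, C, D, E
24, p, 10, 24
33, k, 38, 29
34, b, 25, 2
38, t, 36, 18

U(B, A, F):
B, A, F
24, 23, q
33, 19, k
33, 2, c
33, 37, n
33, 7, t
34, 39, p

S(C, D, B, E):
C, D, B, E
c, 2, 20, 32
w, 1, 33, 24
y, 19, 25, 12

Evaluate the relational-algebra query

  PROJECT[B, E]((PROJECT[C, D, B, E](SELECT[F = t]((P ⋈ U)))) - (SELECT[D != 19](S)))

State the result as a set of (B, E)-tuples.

Joining P and U on B yields {(24, p, 10, 24, 23, q), (33, k, 38, 29, 19, k), (33, k, 38, 29, 2, c), (33, k, 38, 29, 37, n), (33, k, 38, 29, 7, t), (34, b, 25, 2, 39, p)}.
Selection F = t: {(33, k, 38, 29, 7, t)}
π_{C, D, B, E} gives {(k, 38, 33, 29)}.
Selection D != 19: {(c, 2, 20, 32), (w, 1, 33, 24)}
Taking the difference: {(k, 38, 33, 29)}
π_{B, E} gives {(33, 29)}.

{(33, 29)}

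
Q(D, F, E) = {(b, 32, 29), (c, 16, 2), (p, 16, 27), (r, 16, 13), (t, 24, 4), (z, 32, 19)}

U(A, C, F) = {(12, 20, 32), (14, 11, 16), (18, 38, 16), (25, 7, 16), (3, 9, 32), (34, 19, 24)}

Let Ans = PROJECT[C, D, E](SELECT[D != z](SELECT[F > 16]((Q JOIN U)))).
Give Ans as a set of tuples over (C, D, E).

Natural join on F: {(b, 32, 29, 12, 20), (b, 32, 29, 3, 9), (c, 16, 2, 14, 11), (c, 16, 2, 18, 38), (c, 16, 2, 25, 7), (p, 16, 27, 14, 11), (p, 16, 27, 18, 38), (p, 16, 27, 25, 7), (r, 16, 13, 14, 11), (r, 16, 13, 18, 38), (r, 16, 13, 25, 7), (t, 24, 4, 34, 19), (z, 32, 19, 12, 20), (z, 32, 19, 3, 9)}
σ[F > 16]: keep tuples satisfying F > 16 → {(b, 32, 29, 12, 20), (b, 32, 29, 3, 9), (t, 24, 4, 34, 19), (z, 32, 19, 12, 20), (z, 32, 19, 3, 9)}
σ[D != z]: keep tuples satisfying D != z → {(b, 32, 29, 12, 20), (b, 32, 29, 3, 9), (t, 24, 4, 34, 19)}
π[C, D, E]: project onto (C, D, E) → {(19, t, 4), (20, b, 29), (9, b, 29)}

{(19, t, 4), (20, b, 29), (9, b, 29)}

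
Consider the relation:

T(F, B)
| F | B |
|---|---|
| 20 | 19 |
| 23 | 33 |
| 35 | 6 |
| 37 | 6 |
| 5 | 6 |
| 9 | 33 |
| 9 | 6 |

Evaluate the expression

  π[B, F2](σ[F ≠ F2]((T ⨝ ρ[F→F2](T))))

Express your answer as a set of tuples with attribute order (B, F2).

{(33, 23), (33, 9), (6, 35), (6, 37), (6, 5), (6, 9)}

ρ[F→F2]: schema becomes (F2, B); tuples unchanged.
T ⋈ ρ[F→F2](T) (natural join on B): {(20, 19, 20), (23, 33, 23), (23, 33, 9), (35, 6, 35), (35, 6, 37), (35, 6, 5), (35, 6, 9), (37, 6, 35), (37, 6, 37), (37, 6, 5), (37, 6, 9), (5, 6, 35), (5, 6, 37), (5, 6, 5), (5, 6, 9), (9, 33, 23), (9, 33, 9), (9, 6, 35), (9, 6, 37), (9, 6, 5), (9, 6, 9)}
σ[F ≠ F2]: keep tuples satisfying F ≠ F2 → {(23, 33, 9), (35, 6, 37), (35, 6, 5), (35, 6, 9), (37, 6, 35), (37, 6, 5), (37, 6, 9), (5, 6, 35), (5, 6, 37), (5, 6, 9), (9, 33, 23), (9, 6, 35), (9, 6, 37), (9, 6, 5)}
Projecting to B, F2 (8 duplicate(s) eliminated): {(33, 23), (33, 9), (6, 35), (6, 37), (6, 5), (6, 9)}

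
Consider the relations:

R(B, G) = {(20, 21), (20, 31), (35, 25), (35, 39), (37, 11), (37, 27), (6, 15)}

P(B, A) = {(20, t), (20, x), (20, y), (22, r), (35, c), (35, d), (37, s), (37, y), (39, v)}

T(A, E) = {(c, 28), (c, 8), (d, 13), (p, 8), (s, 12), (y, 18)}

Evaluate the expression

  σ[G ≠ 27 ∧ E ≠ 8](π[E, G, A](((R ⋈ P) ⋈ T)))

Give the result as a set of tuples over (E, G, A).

Joining R and P on B yields {(20, 21, t), (20, 21, x), (20, 21, y), (20, 31, t), (20, 31, x), (20, 31, y), (35, 25, c), (35, 25, d), (35, 39, c), (35, 39, d), (37, 11, s), (37, 11, y), (37, 27, s), (37, 27, y)}.
Joining (R ⋈ P) and T on A yields {(20, 21, y, 18), (20, 31, y, 18), (35, 25, c, 28), (35, 25, c, 8), (35, 25, d, 13), (35, 39, c, 28), (35, 39, c, 8), (35, 39, d, 13), (37, 11, s, 12), (37, 11, y, 18), (37, 27, s, 12), (37, 27, y, 18)}.
Projecting to E, G, A: {(12, 11, s), (12, 27, s), (13, 25, d), (13, 39, d), (18, 11, y), (18, 21, y), (18, 27, y), (18, 31, y), (28, 25, c), (28, 39, c), (8, 25, c), (8, 39, c)}
Selection G ≠ 27 ∧ E ≠ 8: {(12, 11, s), (13, 25, d), (13, 39, d), (18, 11, y), (18, 21, y), (18, 31, y), (28, 25, c), (28, 39, c)}

{(12, 11, s), (13, 25, d), (13, 39, d), (18, 11, y), (18, 21, y), (18, 31, y), (28, 25, c), (28, 39, c)}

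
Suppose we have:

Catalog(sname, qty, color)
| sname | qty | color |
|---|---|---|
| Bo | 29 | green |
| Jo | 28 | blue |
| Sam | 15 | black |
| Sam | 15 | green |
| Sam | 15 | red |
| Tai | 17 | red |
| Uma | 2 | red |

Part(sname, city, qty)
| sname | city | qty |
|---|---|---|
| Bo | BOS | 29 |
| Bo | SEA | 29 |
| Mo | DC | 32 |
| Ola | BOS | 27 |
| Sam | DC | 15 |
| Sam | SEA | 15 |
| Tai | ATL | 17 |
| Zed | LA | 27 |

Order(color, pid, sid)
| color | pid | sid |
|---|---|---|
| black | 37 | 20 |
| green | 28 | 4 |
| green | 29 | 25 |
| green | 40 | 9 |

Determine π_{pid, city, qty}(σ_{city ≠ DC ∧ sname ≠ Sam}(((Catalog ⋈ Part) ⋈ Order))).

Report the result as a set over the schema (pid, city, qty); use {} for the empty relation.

Catalog ⋈ Part (natural join on sname, qty): {(Bo, 29, green, BOS), (Bo, 29, green, SEA), (Sam, 15, black, DC), (Sam, 15, black, SEA), (Sam, 15, green, DC), (Sam, 15, green, SEA), (Sam, 15, red, DC), (Sam, 15, red, SEA), (Tai, 17, red, ATL)}
(Catalog ⋈ Part) ⋈ Order (natural join on color): {(Bo, 29, green, BOS, 28, 4), (Bo, 29, green, BOS, 29, 25), (Bo, 29, green, BOS, 40, 9), (Bo, 29, green, SEA, 28, 4), (Bo, 29, green, SEA, 29, 25), (Bo, 29, green, SEA, 40, 9), (Sam, 15, black, DC, 37, 20), (Sam, 15, black, SEA, 37, 20), (Sam, 15, green, DC, 28, 4), (Sam, 15, green, DC, 29, 25), (Sam, 15, green, DC, 40, 9), (Sam, 15, green, SEA, 28, 4), (Sam, 15, green, SEA, 29, 25), (Sam, 15, green, SEA, 40, 9)}
Selection city ≠ DC ∧ sname ≠ Sam: {(Bo, 29, green, BOS, 28, 4), (Bo, 29, green, BOS, 29, 25), (Bo, 29, green, BOS, 40, 9), (Bo, 29, green, SEA, 28, 4), (Bo, 29, green, SEA, 29, 25), (Bo, 29, green, SEA, 40, 9)}
π[pid, city, qty]: project onto (pid, city, qty) → {(28, BOS, 29), (28, SEA, 29), (29, BOS, 29), (29, SEA, 29), (40, BOS, 29), (40, SEA, 29)}

{(28, BOS, 29), (28, SEA, 29), (29, BOS, 29), (29, SEA, 29), (40, BOS, 29), (40, SEA, 29)}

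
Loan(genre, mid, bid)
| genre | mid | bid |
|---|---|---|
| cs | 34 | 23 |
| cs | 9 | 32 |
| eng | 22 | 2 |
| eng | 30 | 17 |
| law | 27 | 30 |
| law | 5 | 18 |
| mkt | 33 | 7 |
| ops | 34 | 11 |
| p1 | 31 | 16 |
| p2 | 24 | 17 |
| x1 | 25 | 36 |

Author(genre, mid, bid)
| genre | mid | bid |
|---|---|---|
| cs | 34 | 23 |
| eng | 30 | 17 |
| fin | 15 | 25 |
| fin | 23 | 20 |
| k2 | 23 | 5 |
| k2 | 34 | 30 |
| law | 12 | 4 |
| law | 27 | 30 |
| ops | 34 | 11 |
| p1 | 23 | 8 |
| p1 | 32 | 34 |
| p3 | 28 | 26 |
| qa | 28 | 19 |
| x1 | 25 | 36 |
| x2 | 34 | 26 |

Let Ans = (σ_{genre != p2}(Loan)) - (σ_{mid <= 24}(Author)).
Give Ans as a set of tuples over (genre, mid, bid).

{(cs, 34, 23), (cs, 9, 32), (eng, 22, 2), (eng, 30, 17), (law, 27, 30), (law, 5, 18), (mkt, 33, 7), (ops, 34, 11), (p1, 31, 16), (x1, 25, 36)}

Selection genre != p2: {(cs, 34, 23), (cs, 9, 32), (eng, 22, 2), (eng, 30, 17), (law, 27, 30), (law, 5, 18), (mkt, 33, 7), (ops, 34, 11), (p1, 31, 16), (x1, 25, 36)}
Selection mid <= 24: {(fin, 15, 25), (fin, 23, 20), (k2, 23, 5), (law, 12, 4), (p1, 23, 8)}
Set difference of the two operands is {(cs, 34, 23), (cs, 9, 32), (eng, 22, 2), (eng, 30, 17), (law, 27, 30), (law, 5, 18), (mkt, 33, 7), (ops, 34, 11), (p1, 31, 16), (x1, 25, 36)}.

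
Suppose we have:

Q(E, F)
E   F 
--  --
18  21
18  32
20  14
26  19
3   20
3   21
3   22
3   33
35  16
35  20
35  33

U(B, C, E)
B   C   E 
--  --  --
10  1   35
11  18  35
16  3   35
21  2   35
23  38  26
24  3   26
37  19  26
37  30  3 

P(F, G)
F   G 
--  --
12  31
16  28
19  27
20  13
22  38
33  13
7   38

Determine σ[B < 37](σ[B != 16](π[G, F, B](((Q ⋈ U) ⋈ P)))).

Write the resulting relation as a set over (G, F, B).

{(13, 20, 10), (13, 20, 11), (13, 20, 21), (13, 33, 10), (13, 33, 11), (13, 33, 21), (27, 19, 23), (27, 19, 24), (28, 16, 10), (28, 16, 11), (28, 16, 21)}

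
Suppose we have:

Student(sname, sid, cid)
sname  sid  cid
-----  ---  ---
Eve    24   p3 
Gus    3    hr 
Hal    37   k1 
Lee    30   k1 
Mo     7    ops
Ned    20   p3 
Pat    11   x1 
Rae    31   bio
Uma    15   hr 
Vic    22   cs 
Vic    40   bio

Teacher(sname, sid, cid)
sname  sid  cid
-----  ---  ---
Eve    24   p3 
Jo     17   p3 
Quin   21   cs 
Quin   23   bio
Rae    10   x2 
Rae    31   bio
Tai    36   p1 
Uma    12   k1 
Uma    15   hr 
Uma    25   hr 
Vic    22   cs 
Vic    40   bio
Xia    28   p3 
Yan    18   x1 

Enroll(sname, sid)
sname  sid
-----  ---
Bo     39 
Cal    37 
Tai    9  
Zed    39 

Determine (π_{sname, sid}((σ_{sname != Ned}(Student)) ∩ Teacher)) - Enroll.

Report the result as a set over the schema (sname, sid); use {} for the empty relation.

Filtering on sname != Ned leaves {(Eve, 24, p3), (Gus, 3, hr), (Hal, 37, k1), (Lee, 30, k1), (Mo, 7, ops), (Pat, 11, x1), (Rae, 31, bio), (Uma, 15, hr), (Vic, 22, cs), (Vic, 40, bio)}.
Set intersection of the two operands is {(Eve, 24, p3), (Rae, 31, bio), (Uma, 15, hr), (Vic, 22, cs), (Vic, 40, bio)}.
Keep only column(s) sname, sid: {(Eve, 24), (Rae, 31), (Uma, 15), (Vic, 22), (Vic, 40)}
Set difference of the two operands is {(Eve, 24), (Rae, 31), (Uma, 15), (Vic, 22), (Vic, 40)}.

{(Eve, 24), (Rae, 31), (Uma, 15), (Vic, 22), (Vic, 40)}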